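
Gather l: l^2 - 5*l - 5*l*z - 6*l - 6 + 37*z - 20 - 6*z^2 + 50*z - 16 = l^2 + l*(-5*z - 11) - 6*z^2 + 87*z - 42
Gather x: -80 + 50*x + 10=50*x - 70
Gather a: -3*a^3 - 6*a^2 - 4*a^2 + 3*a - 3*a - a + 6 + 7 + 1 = -3*a^3 - 10*a^2 - a + 14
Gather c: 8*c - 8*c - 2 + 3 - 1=0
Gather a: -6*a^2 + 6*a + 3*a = -6*a^2 + 9*a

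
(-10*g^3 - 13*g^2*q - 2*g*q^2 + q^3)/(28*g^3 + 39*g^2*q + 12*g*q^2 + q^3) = (-10*g^2 - 3*g*q + q^2)/(28*g^2 + 11*g*q + q^2)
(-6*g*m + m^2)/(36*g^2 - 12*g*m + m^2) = -m/(6*g - m)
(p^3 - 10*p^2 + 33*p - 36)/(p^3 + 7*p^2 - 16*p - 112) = (p^2 - 6*p + 9)/(p^2 + 11*p + 28)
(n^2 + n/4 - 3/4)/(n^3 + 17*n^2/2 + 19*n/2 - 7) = (4*n^2 + n - 3)/(2*(2*n^3 + 17*n^2 + 19*n - 14))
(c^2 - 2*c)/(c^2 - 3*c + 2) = c/(c - 1)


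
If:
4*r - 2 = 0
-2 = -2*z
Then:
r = 1/2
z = 1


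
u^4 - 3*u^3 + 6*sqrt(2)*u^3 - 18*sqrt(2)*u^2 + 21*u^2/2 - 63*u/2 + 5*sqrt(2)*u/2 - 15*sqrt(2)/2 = (u - 3)*(u + sqrt(2)/2)^2*(u + 5*sqrt(2))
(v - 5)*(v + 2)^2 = v^3 - v^2 - 16*v - 20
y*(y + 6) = y^2 + 6*y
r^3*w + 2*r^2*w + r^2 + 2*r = r*(r + 2)*(r*w + 1)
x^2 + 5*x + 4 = (x + 1)*(x + 4)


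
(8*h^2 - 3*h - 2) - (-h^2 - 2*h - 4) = 9*h^2 - h + 2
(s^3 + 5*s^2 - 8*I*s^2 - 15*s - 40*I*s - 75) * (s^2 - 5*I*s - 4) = s^5 + 5*s^4 - 13*I*s^4 - 59*s^3 - 65*I*s^3 - 295*s^2 + 107*I*s^2 + 60*s + 535*I*s + 300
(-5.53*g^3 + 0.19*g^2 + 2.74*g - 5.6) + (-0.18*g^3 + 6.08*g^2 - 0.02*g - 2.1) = -5.71*g^3 + 6.27*g^2 + 2.72*g - 7.7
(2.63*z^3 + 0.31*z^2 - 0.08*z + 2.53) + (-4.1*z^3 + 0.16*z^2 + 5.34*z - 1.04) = -1.47*z^3 + 0.47*z^2 + 5.26*z + 1.49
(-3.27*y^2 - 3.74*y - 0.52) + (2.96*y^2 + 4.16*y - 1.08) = -0.31*y^2 + 0.42*y - 1.6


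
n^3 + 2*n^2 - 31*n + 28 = (n - 4)*(n - 1)*(n + 7)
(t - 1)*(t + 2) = t^2 + t - 2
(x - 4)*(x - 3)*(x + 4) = x^3 - 3*x^2 - 16*x + 48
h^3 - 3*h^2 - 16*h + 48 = (h - 4)*(h - 3)*(h + 4)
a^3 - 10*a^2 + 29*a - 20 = (a - 5)*(a - 4)*(a - 1)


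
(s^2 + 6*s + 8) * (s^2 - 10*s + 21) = s^4 - 4*s^3 - 31*s^2 + 46*s + 168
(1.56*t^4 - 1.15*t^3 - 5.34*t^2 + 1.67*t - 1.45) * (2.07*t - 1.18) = 3.2292*t^5 - 4.2213*t^4 - 9.6968*t^3 + 9.7581*t^2 - 4.9721*t + 1.711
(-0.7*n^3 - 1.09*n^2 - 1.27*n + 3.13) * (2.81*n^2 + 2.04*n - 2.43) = -1.967*n^5 - 4.4909*n^4 - 4.0913*n^3 + 8.8532*n^2 + 9.4713*n - 7.6059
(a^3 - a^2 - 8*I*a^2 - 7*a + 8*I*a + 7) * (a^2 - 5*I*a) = a^5 - a^4 - 13*I*a^4 - 47*a^3 + 13*I*a^3 + 47*a^2 + 35*I*a^2 - 35*I*a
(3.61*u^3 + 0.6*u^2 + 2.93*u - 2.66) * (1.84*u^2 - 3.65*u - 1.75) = 6.6424*u^5 - 12.0725*u^4 - 3.1163*u^3 - 16.6389*u^2 + 4.5815*u + 4.655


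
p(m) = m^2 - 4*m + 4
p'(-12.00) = -28.00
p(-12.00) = 196.00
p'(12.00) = 20.00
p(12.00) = 100.00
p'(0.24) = -3.52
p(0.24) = 3.10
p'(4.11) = 4.22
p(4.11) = 4.45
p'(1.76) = -0.48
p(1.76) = 0.06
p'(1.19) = -1.62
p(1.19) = 0.66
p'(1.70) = -0.60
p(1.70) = 0.09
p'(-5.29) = -14.58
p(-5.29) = 53.14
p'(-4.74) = -13.48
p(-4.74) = 45.43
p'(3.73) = 3.46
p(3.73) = 2.99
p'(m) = 2*m - 4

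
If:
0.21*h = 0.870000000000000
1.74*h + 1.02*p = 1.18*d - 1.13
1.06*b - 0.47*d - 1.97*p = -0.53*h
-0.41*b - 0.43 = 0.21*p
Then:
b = -0.66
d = 6.40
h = 4.14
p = -0.77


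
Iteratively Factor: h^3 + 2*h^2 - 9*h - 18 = (h + 3)*(h^2 - h - 6) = (h - 3)*(h + 3)*(h + 2)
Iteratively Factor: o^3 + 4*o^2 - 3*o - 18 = (o + 3)*(o^2 + o - 6) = (o + 3)^2*(o - 2)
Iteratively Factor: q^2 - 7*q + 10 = (q - 2)*(q - 5)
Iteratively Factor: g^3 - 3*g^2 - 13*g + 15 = (g + 3)*(g^2 - 6*g + 5) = (g - 5)*(g + 3)*(g - 1)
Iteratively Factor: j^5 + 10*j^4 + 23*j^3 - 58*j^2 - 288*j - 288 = (j + 4)*(j^4 + 6*j^3 - j^2 - 54*j - 72) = (j + 4)^2*(j^3 + 2*j^2 - 9*j - 18) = (j - 3)*(j + 4)^2*(j^2 + 5*j + 6) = (j - 3)*(j + 2)*(j + 4)^2*(j + 3)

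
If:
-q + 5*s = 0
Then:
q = 5*s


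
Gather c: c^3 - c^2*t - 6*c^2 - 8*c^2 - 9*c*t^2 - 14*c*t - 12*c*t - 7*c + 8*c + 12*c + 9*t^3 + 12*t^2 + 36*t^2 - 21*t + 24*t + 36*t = c^3 + c^2*(-t - 14) + c*(-9*t^2 - 26*t + 13) + 9*t^3 + 48*t^2 + 39*t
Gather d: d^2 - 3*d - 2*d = d^2 - 5*d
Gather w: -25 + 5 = -20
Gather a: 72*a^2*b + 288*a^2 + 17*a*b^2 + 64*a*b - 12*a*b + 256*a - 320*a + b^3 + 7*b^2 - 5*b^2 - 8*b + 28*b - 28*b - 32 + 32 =a^2*(72*b + 288) + a*(17*b^2 + 52*b - 64) + b^3 + 2*b^2 - 8*b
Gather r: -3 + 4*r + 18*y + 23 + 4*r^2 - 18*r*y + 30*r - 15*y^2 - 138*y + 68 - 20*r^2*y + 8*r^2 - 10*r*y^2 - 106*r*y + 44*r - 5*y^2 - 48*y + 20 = r^2*(12 - 20*y) + r*(-10*y^2 - 124*y + 78) - 20*y^2 - 168*y + 108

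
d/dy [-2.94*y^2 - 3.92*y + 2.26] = -5.88*y - 3.92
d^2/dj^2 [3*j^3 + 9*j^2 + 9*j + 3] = 18*j + 18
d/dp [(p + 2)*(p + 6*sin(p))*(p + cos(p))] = -(p + 2)*(p + 6*sin(p))*(sin(p) - 1) + (p + 2)*(p + cos(p))*(6*cos(p) + 1) + (p + 6*sin(p))*(p + cos(p))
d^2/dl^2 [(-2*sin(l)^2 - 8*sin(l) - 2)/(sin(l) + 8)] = 2*(sin(l)^4 + 24*sin(l)^3 + 225*sin(l)^2 + 248*sin(l) - 66)/(sin(l) + 8)^3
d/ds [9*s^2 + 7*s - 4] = 18*s + 7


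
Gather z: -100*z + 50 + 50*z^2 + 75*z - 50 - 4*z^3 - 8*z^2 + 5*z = -4*z^3 + 42*z^2 - 20*z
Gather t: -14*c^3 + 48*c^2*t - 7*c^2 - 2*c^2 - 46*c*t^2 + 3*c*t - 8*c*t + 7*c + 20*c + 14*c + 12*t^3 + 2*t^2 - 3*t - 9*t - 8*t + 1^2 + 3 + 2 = -14*c^3 - 9*c^2 + 41*c + 12*t^3 + t^2*(2 - 46*c) + t*(48*c^2 - 5*c - 20) + 6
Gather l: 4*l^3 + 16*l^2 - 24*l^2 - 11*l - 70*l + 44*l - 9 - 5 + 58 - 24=4*l^3 - 8*l^2 - 37*l + 20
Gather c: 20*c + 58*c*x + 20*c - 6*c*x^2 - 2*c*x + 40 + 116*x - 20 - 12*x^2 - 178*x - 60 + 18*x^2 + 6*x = c*(-6*x^2 + 56*x + 40) + 6*x^2 - 56*x - 40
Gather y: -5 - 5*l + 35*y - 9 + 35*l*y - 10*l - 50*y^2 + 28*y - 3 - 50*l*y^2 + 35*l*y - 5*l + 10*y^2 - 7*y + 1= -20*l + y^2*(-50*l - 40) + y*(70*l + 56) - 16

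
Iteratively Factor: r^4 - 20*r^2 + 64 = (r - 2)*(r^3 + 2*r^2 - 16*r - 32) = (r - 2)*(r + 4)*(r^2 - 2*r - 8) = (r - 2)*(r + 2)*(r + 4)*(r - 4)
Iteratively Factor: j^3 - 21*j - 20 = (j + 4)*(j^2 - 4*j - 5) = (j - 5)*(j + 4)*(j + 1)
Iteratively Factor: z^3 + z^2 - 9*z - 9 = (z + 1)*(z^2 - 9) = (z - 3)*(z + 1)*(z + 3)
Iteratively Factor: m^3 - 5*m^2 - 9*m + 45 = (m - 3)*(m^2 - 2*m - 15) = (m - 5)*(m - 3)*(m + 3)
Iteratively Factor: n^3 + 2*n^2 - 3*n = (n)*(n^2 + 2*n - 3) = n*(n - 1)*(n + 3)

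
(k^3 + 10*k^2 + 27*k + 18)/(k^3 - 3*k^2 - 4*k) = (k^2 + 9*k + 18)/(k*(k - 4))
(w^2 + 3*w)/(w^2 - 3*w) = (w + 3)/(w - 3)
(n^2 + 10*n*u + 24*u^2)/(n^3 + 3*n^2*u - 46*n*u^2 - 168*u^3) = 1/(n - 7*u)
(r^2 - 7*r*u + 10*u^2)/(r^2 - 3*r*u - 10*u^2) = (r - 2*u)/(r + 2*u)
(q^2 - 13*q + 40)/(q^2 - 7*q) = (q^2 - 13*q + 40)/(q*(q - 7))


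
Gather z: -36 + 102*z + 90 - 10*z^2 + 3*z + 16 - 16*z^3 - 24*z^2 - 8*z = -16*z^3 - 34*z^2 + 97*z + 70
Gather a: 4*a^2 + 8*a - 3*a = 4*a^2 + 5*a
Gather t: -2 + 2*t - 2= 2*t - 4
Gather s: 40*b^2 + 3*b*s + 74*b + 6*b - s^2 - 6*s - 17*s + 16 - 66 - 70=40*b^2 + 80*b - s^2 + s*(3*b - 23) - 120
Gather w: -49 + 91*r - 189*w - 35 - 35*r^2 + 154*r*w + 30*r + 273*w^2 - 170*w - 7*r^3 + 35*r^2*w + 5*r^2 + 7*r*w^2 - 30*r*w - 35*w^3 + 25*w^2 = -7*r^3 - 30*r^2 + 121*r - 35*w^3 + w^2*(7*r + 298) + w*(35*r^2 + 124*r - 359) - 84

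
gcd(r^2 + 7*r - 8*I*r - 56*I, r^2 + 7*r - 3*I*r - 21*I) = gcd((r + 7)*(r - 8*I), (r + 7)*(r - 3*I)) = r + 7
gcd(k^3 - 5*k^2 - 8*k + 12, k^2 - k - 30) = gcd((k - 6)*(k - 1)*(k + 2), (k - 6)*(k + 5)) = k - 6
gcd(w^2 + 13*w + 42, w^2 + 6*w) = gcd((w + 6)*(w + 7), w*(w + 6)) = w + 6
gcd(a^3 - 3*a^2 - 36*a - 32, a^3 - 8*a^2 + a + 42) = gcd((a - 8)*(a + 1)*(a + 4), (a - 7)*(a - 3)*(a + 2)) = 1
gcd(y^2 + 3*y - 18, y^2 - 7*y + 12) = y - 3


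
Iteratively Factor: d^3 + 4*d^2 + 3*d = (d + 3)*(d^2 + d) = (d + 1)*(d + 3)*(d)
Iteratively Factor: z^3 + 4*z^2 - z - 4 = (z - 1)*(z^2 + 5*z + 4) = (z - 1)*(z + 1)*(z + 4)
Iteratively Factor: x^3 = (x)*(x^2) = x^2*(x)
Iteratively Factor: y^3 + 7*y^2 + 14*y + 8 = (y + 2)*(y^2 + 5*y + 4) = (y + 1)*(y + 2)*(y + 4)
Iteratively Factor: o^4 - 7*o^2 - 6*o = (o)*(o^3 - 7*o - 6) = o*(o + 1)*(o^2 - o - 6) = o*(o - 3)*(o + 1)*(o + 2)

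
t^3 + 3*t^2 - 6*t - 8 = (t - 2)*(t + 1)*(t + 4)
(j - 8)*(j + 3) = j^2 - 5*j - 24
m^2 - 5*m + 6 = (m - 3)*(m - 2)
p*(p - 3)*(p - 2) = p^3 - 5*p^2 + 6*p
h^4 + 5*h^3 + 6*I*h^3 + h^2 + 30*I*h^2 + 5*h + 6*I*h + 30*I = (h + 5)*(h - I)*(h + I)*(h + 6*I)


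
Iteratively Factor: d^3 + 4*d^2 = (d)*(d^2 + 4*d) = d*(d + 4)*(d)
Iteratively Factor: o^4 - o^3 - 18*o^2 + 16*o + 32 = (o - 2)*(o^3 + o^2 - 16*o - 16) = (o - 2)*(o + 4)*(o^2 - 3*o - 4) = (o - 2)*(o + 1)*(o + 4)*(o - 4)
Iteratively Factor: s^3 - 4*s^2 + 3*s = (s - 3)*(s^2 - s) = s*(s - 3)*(s - 1)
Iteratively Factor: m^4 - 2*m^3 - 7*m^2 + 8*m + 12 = (m - 2)*(m^3 - 7*m - 6) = (m - 2)*(m + 2)*(m^2 - 2*m - 3) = (m - 2)*(m + 1)*(m + 2)*(m - 3)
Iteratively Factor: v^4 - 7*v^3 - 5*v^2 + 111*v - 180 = (v - 5)*(v^3 - 2*v^2 - 15*v + 36) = (v - 5)*(v - 3)*(v^2 + v - 12) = (v - 5)*(v - 3)^2*(v + 4)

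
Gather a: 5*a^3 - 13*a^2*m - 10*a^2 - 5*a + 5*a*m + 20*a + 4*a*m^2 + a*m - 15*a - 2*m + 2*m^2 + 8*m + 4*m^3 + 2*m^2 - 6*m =5*a^3 + a^2*(-13*m - 10) + a*(4*m^2 + 6*m) + 4*m^3 + 4*m^2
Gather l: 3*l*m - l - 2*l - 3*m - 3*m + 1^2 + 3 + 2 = l*(3*m - 3) - 6*m + 6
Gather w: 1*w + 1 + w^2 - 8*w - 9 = w^2 - 7*w - 8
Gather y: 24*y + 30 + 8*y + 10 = 32*y + 40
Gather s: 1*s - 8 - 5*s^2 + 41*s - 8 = -5*s^2 + 42*s - 16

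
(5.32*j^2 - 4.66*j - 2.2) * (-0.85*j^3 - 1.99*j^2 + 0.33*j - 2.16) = -4.522*j^5 - 6.6258*j^4 + 12.899*j^3 - 8.651*j^2 + 9.3396*j + 4.752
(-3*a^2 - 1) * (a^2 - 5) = -3*a^4 + 14*a^2 + 5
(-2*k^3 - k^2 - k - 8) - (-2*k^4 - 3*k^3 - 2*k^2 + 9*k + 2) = 2*k^4 + k^3 + k^2 - 10*k - 10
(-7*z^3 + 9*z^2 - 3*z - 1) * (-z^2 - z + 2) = 7*z^5 - 2*z^4 - 20*z^3 + 22*z^2 - 5*z - 2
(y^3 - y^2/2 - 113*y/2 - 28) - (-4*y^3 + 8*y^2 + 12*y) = 5*y^3 - 17*y^2/2 - 137*y/2 - 28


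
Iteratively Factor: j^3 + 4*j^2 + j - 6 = (j + 3)*(j^2 + j - 2) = (j - 1)*(j + 3)*(j + 2)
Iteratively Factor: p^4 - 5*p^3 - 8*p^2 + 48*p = (p - 4)*(p^3 - p^2 - 12*p) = p*(p - 4)*(p^2 - p - 12) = p*(p - 4)*(p + 3)*(p - 4)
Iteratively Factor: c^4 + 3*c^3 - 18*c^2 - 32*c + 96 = (c + 4)*(c^3 - c^2 - 14*c + 24) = (c - 3)*(c + 4)*(c^2 + 2*c - 8) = (c - 3)*(c + 4)^2*(c - 2)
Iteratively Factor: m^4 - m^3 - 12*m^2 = (m - 4)*(m^3 + 3*m^2) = (m - 4)*(m + 3)*(m^2) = m*(m - 4)*(m + 3)*(m)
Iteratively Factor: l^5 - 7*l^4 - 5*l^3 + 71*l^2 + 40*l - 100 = (l - 5)*(l^4 - 2*l^3 - 15*l^2 - 4*l + 20) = (l - 5)*(l + 2)*(l^3 - 4*l^2 - 7*l + 10) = (l - 5)*(l + 2)^2*(l^2 - 6*l + 5) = (l - 5)^2*(l + 2)^2*(l - 1)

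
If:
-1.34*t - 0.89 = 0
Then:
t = -0.66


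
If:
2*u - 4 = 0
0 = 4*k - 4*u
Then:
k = 2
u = 2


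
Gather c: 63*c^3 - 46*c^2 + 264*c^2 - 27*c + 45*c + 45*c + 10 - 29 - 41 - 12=63*c^3 + 218*c^2 + 63*c - 72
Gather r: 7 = 7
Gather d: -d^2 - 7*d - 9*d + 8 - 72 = -d^2 - 16*d - 64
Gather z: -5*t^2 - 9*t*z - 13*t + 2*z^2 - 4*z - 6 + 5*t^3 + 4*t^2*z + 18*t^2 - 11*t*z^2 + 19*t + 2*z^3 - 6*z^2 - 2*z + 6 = 5*t^3 + 13*t^2 + 6*t + 2*z^3 + z^2*(-11*t - 4) + z*(4*t^2 - 9*t - 6)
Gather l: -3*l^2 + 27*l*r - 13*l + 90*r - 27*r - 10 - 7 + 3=-3*l^2 + l*(27*r - 13) + 63*r - 14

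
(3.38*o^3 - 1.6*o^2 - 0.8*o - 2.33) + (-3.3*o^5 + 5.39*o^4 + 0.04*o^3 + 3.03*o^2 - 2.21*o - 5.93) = -3.3*o^5 + 5.39*o^4 + 3.42*o^3 + 1.43*o^2 - 3.01*o - 8.26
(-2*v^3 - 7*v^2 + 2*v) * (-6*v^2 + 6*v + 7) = 12*v^5 + 30*v^4 - 68*v^3 - 37*v^2 + 14*v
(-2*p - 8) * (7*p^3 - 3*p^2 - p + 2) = -14*p^4 - 50*p^3 + 26*p^2 + 4*p - 16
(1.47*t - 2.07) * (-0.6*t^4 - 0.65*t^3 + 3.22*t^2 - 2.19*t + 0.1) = -0.882*t^5 + 0.2865*t^4 + 6.0789*t^3 - 9.8847*t^2 + 4.6803*t - 0.207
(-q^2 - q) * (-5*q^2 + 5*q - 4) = 5*q^4 - q^2 + 4*q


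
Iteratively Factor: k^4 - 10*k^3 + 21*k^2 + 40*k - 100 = (k - 5)*(k^3 - 5*k^2 - 4*k + 20) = (k - 5)*(k + 2)*(k^2 - 7*k + 10) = (k - 5)*(k - 2)*(k + 2)*(k - 5)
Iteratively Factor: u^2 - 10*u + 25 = (u - 5)*(u - 5)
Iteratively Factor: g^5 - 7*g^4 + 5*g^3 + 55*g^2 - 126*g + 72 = (g - 3)*(g^4 - 4*g^3 - 7*g^2 + 34*g - 24) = (g - 3)*(g + 3)*(g^3 - 7*g^2 + 14*g - 8) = (g - 4)*(g - 3)*(g + 3)*(g^2 - 3*g + 2) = (g - 4)*(g - 3)*(g - 1)*(g + 3)*(g - 2)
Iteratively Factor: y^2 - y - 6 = (y + 2)*(y - 3)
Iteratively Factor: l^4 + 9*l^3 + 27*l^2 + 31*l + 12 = (l + 1)*(l^3 + 8*l^2 + 19*l + 12) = (l + 1)*(l + 3)*(l^2 + 5*l + 4) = (l + 1)*(l + 3)*(l + 4)*(l + 1)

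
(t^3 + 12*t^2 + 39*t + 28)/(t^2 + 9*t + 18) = (t^3 + 12*t^2 + 39*t + 28)/(t^2 + 9*t + 18)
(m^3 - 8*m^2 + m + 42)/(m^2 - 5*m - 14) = m - 3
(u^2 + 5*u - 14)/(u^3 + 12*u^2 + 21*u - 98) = 1/(u + 7)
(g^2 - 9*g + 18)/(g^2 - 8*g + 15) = (g - 6)/(g - 5)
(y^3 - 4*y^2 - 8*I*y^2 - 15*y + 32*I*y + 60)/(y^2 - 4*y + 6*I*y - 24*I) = (y^2 - 8*I*y - 15)/(y + 6*I)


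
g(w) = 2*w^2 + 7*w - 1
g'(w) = 4*w + 7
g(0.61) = 4.01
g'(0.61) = 9.44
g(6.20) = 119.28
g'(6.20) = 31.80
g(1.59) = 15.19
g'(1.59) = 13.36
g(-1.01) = -6.03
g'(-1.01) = 2.96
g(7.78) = 174.52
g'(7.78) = 38.12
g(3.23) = 42.48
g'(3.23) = 19.92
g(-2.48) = -6.06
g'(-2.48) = -2.92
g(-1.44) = -6.93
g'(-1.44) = 1.24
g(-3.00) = -4.00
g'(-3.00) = -5.00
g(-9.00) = 98.00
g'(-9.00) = -29.00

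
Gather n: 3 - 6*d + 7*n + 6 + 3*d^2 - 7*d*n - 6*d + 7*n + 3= 3*d^2 - 12*d + n*(14 - 7*d) + 12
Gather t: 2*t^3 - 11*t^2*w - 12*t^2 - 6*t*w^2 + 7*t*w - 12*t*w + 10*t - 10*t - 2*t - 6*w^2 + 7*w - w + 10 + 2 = 2*t^3 + t^2*(-11*w - 12) + t*(-6*w^2 - 5*w - 2) - 6*w^2 + 6*w + 12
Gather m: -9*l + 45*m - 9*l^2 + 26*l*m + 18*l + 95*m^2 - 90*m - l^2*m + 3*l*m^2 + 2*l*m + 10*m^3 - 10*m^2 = -9*l^2 + 9*l + 10*m^3 + m^2*(3*l + 85) + m*(-l^2 + 28*l - 45)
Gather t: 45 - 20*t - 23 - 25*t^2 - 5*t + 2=-25*t^2 - 25*t + 24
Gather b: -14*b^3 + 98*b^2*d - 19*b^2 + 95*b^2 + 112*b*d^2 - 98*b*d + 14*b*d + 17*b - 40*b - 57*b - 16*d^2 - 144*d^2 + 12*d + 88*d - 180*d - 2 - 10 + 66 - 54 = -14*b^3 + b^2*(98*d + 76) + b*(112*d^2 - 84*d - 80) - 160*d^2 - 80*d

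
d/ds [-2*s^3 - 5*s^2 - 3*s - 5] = -6*s^2 - 10*s - 3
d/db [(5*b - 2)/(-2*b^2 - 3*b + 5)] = (10*b^2 - 8*b + 19)/(4*b^4 + 12*b^3 - 11*b^2 - 30*b + 25)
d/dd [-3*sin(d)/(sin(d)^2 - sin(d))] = 3*cos(d)/(sin(d) - 1)^2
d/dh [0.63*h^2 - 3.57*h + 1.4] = 1.26*h - 3.57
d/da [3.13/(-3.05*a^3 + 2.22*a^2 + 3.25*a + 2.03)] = (28.6395*a^2 - 13.8972*a - 10.1725)/(-3.05*a^3 + 2.22*a^2 + 3.25*a + 2.03)^2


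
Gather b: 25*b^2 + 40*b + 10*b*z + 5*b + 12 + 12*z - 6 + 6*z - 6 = 25*b^2 + b*(10*z + 45) + 18*z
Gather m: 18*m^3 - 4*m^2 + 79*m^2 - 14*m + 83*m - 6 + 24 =18*m^3 + 75*m^2 + 69*m + 18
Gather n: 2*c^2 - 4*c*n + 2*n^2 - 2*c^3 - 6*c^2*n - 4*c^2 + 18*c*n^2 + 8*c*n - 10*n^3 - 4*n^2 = -2*c^3 - 2*c^2 - 10*n^3 + n^2*(18*c - 2) + n*(-6*c^2 + 4*c)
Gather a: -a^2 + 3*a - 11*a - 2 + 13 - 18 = -a^2 - 8*a - 7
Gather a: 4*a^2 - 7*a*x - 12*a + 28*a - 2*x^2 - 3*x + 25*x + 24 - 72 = 4*a^2 + a*(16 - 7*x) - 2*x^2 + 22*x - 48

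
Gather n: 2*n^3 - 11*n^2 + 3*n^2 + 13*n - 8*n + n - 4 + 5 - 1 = 2*n^3 - 8*n^2 + 6*n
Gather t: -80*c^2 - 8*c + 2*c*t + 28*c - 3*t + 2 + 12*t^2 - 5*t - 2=-80*c^2 + 20*c + 12*t^2 + t*(2*c - 8)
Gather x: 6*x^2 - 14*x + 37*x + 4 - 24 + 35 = 6*x^2 + 23*x + 15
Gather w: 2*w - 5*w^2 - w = -5*w^2 + w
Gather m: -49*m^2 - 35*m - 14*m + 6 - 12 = -49*m^2 - 49*m - 6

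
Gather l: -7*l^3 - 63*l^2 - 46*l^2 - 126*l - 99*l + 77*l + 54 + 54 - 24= -7*l^3 - 109*l^2 - 148*l + 84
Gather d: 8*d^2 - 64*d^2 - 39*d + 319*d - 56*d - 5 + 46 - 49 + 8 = -56*d^2 + 224*d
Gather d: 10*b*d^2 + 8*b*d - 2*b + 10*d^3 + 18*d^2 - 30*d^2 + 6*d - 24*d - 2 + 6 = -2*b + 10*d^3 + d^2*(10*b - 12) + d*(8*b - 18) + 4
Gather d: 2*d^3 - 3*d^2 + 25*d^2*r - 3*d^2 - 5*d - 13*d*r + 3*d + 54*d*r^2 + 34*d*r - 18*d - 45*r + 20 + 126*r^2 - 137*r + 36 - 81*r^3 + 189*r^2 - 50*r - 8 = 2*d^3 + d^2*(25*r - 6) + d*(54*r^2 + 21*r - 20) - 81*r^3 + 315*r^2 - 232*r + 48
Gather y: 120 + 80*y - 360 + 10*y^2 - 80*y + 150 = 10*y^2 - 90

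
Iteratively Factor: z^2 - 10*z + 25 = (z - 5)*(z - 5)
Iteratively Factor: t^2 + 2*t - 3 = (t - 1)*(t + 3)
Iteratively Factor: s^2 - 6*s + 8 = (s - 4)*(s - 2)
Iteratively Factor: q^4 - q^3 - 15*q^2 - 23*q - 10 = (q + 2)*(q^3 - 3*q^2 - 9*q - 5) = (q + 1)*(q + 2)*(q^2 - 4*q - 5) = (q - 5)*(q + 1)*(q + 2)*(q + 1)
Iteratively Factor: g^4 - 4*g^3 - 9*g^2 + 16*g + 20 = (g - 5)*(g^3 + g^2 - 4*g - 4) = (g - 5)*(g - 2)*(g^2 + 3*g + 2) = (g - 5)*(g - 2)*(g + 2)*(g + 1)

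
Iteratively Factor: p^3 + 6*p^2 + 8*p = (p + 4)*(p^2 + 2*p) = p*(p + 4)*(p + 2)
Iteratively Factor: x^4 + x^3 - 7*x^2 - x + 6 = (x - 1)*(x^3 + 2*x^2 - 5*x - 6) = (x - 1)*(x + 1)*(x^2 + x - 6) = (x - 1)*(x + 1)*(x + 3)*(x - 2)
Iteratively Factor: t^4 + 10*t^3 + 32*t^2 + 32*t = (t + 4)*(t^3 + 6*t^2 + 8*t) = t*(t + 4)*(t^2 + 6*t + 8) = t*(t + 4)^2*(t + 2)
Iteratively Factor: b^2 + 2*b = (b + 2)*(b)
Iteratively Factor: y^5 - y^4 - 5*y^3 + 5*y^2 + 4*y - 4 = (y + 1)*(y^4 - 2*y^3 - 3*y^2 + 8*y - 4) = (y + 1)*(y + 2)*(y^3 - 4*y^2 + 5*y - 2) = (y - 1)*(y + 1)*(y + 2)*(y^2 - 3*y + 2) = (y - 1)^2*(y + 1)*(y + 2)*(y - 2)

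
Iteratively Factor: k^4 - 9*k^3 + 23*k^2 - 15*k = (k - 1)*(k^3 - 8*k^2 + 15*k) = (k - 3)*(k - 1)*(k^2 - 5*k) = (k - 5)*(k - 3)*(k - 1)*(k)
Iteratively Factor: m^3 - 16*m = (m + 4)*(m^2 - 4*m) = m*(m + 4)*(m - 4)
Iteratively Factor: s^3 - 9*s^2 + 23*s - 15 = (s - 1)*(s^2 - 8*s + 15) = (s - 3)*(s - 1)*(s - 5)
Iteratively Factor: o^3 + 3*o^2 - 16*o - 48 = (o - 4)*(o^2 + 7*o + 12) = (o - 4)*(o + 3)*(o + 4)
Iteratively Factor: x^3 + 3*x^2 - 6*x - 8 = (x - 2)*(x^2 + 5*x + 4) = (x - 2)*(x + 4)*(x + 1)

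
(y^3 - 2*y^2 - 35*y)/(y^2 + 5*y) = y - 7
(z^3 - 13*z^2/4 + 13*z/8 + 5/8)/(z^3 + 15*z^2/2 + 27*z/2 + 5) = (8*z^3 - 26*z^2 + 13*z + 5)/(4*(2*z^3 + 15*z^2 + 27*z + 10))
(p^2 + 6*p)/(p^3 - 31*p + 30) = p/(p^2 - 6*p + 5)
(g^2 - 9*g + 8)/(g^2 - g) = (g - 8)/g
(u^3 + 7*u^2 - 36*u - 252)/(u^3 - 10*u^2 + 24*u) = (u^2 + 13*u + 42)/(u*(u - 4))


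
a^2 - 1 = (a - 1)*(a + 1)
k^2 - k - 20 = (k - 5)*(k + 4)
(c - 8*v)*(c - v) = c^2 - 9*c*v + 8*v^2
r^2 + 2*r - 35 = (r - 5)*(r + 7)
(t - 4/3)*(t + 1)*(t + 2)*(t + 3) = t^4 + 14*t^3/3 + 3*t^2 - 26*t/3 - 8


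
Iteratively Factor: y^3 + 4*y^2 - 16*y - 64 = (y - 4)*(y^2 + 8*y + 16) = (y - 4)*(y + 4)*(y + 4)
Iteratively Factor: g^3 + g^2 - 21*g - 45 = (g + 3)*(g^2 - 2*g - 15) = (g + 3)^2*(g - 5)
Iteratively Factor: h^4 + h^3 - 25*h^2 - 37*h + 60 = (h + 3)*(h^3 - 2*h^2 - 19*h + 20) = (h + 3)*(h + 4)*(h^2 - 6*h + 5) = (h - 1)*(h + 3)*(h + 4)*(h - 5)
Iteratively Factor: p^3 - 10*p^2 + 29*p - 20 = (p - 1)*(p^2 - 9*p + 20) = (p - 5)*(p - 1)*(p - 4)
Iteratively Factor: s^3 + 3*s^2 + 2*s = (s)*(s^2 + 3*s + 2) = s*(s + 1)*(s + 2)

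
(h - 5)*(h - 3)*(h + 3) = h^3 - 5*h^2 - 9*h + 45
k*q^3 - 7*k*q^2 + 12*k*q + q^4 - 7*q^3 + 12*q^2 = q*(k + q)*(q - 4)*(q - 3)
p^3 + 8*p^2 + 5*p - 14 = (p - 1)*(p + 2)*(p + 7)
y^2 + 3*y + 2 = (y + 1)*(y + 2)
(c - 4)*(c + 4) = c^2 - 16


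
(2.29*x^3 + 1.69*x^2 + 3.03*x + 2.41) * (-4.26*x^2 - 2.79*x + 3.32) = -9.7554*x^5 - 13.5885*x^4 - 10.0201*x^3 - 13.1095*x^2 + 3.3357*x + 8.0012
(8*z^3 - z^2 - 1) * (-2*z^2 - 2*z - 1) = -16*z^5 - 14*z^4 - 6*z^3 + 3*z^2 + 2*z + 1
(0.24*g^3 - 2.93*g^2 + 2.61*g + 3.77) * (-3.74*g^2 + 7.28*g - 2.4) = -0.8976*g^5 + 12.7054*g^4 - 31.6678*g^3 + 11.933*g^2 + 21.1816*g - 9.048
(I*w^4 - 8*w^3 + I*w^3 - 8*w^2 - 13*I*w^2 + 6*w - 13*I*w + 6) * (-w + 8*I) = -I*w^5 - I*w^4 - 51*I*w^3 + 98*w^2 - 51*I*w^2 + 98*w + 48*I*w + 48*I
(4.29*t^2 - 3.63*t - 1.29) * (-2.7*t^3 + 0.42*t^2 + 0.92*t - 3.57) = -11.583*t^5 + 11.6028*t^4 + 5.9052*t^3 - 19.1967*t^2 + 11.7723*t + 4.6053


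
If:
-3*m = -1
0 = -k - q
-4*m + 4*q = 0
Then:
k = -1/3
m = 1/3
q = 1/3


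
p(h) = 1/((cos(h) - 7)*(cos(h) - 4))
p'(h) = sin(h)/((cos(h) - 7)*(cos(h) - 4)^2) + sin(h)/((cos(h) - 7)^2*(cos(h) - 4))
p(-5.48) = 0.05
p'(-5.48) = -0.02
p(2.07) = 0.03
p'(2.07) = -0.01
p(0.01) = 0.06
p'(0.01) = -0.00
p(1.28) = 0.04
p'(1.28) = -0.02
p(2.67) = 0.03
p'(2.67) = -0.00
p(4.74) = 0.04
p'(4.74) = 0.01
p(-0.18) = 0.06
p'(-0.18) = 0.00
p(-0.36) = 0.05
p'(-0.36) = 0.01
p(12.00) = 0.05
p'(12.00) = 0.01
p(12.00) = 0.05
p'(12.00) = 0.01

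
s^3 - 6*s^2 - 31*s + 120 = (s - 8)*(s - 3)*(s + 5)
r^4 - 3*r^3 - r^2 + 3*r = r*(r - 3)*(r - 1)*(r + 1)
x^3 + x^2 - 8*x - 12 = (x - 3)*(x + 2)^2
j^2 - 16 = (j - 4)*(j + 4)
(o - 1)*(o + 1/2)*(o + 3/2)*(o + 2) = o^4 + 3*o^3 + 3*o^2/4 - 13*o/4 - 3/2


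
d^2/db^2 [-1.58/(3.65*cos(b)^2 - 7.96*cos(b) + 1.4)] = (84.1982*(1 - cos(b)^2)^2 - 137.71596*cos(b)^3 + 109.915228*cos(b)^2 + 293.03944*cos(b) - 268.273256)/(3.65*cos(b)^2 - 7.96*cos(b) + 1.4)^3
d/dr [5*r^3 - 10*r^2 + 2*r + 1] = 15*r^2 - 20*r + 2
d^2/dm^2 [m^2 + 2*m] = 2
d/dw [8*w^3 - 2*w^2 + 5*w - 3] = 24*w^2 - 4*w + 5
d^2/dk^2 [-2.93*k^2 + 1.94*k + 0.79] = -5.86000000000000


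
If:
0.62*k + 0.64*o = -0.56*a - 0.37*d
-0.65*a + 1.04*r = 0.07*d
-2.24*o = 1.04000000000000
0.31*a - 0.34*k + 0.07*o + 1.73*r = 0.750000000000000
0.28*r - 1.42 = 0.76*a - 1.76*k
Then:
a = 1.10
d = -2.87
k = 1.20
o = -0.46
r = 0.49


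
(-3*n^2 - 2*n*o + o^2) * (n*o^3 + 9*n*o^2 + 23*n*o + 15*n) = -3*n^3*o^3 - 27*n^3*o^2 - 69*n^3*o - 45*n^3 - 2*n^2*o^4 - 18*n^2*o^3 - 46*n^2*o^2 - 30*n^2*o + n*o^5 + 9*n*o^4 + 23*n*o^3 + 15*n*o^2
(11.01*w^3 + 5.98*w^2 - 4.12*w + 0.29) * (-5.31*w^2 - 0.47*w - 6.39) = -58.4631*w^5 - 36.9285*w^4 - 51.2873*w^3 - 37.8157*w^2 + 26.1905*w - 1.8531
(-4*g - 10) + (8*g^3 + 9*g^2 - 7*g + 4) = 8*g^3 + 9*g^2 - 11*g - 6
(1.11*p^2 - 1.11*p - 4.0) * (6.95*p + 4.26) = 7.7145*p^3 - 2.9859*p^2 - 32.5286*p - 17.04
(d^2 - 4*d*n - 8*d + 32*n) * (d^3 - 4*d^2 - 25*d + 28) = d^5 - 4*d^4*n - 12*d^4 + 48*d^3*n + 7*d^3 - 28*d^2*n + 228*d^2 - 912*d*n - 224*d + 896*n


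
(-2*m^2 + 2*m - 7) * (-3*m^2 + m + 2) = 6*m^4 - 8*m^3 + 19*m^2 - 3*m - 14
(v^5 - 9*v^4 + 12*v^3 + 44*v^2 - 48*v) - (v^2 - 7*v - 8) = v^5 - 9*v^4 + 12*v^3 + 43*v^2 - 41*v + 8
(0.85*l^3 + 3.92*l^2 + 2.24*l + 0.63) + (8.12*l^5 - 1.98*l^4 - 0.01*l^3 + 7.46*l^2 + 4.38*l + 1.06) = 8.12*l^5 - 1.98*l^4 + 0.84*l^3 + 11.38*l^2 + 6.62*l + 1.69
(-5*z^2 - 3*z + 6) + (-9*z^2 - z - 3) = -14*z^2 - 4*z + 3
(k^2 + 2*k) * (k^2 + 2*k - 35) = k^4 + 4*k^3 - 31*k^2 - 70*k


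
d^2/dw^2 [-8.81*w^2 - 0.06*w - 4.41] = -17.6200000000000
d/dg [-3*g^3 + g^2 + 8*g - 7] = -9*g^2 + 2*g + 8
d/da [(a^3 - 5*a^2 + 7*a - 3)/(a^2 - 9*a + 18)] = (a^2 - 12*a + 11)/(a^2 - 12*a + 36)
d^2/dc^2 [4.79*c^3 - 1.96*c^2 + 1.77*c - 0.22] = 28.74*c - 3.92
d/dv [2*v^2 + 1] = 4*v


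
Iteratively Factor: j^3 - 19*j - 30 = (j + 3)*(j^2 - 3*j - 10) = (j + 2)*(j + 3)*(j - 5)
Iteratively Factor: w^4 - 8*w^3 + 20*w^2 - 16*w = (w - 4)*(w^3 - 4*w^2 + 4*w) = (w - 4)*(w - 2)*(w^2 - 2*w) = w*(w - 4)*(w - 2)*(w - 2)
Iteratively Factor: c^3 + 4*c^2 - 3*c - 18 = (c - 2)*(c^2 + 6*c + 9) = (c - 2)*(c + 3)*(c + 3)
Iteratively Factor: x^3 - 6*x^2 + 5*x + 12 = (x + 1)*(x^2 - 7*x + 12) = (x - 3)*(x + 1)*(x - 4)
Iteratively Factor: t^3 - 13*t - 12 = (t + 3)*(t^2 - 3*t - 4) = (t - 4)*(t + 3)*(t + 1)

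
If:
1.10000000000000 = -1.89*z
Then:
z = -0.58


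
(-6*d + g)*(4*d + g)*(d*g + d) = -24*d^3*g - 24*d^3 - 2*d^2*g^2 - 2*d^2*g + d*g^3 + d*g^2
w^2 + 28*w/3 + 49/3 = (w + 7/3)*(w + 7)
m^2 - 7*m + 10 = (m - 5)*(m - 2)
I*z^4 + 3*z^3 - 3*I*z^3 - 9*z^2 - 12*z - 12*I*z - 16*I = (z - 4)*(z - 4*I)*(z + I)*(I*z + I)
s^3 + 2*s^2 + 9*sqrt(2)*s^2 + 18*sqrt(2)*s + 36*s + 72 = (s + 2)*(s + 3*sqrt(2))*(s + 6*sqrt(2))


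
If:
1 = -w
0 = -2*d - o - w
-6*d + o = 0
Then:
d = 1/8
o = 3/4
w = -1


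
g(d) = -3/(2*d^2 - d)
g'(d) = -3*(1 - 4*d)/(2*d^2 - d)^2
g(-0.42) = -3.88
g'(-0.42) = -13.46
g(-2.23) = -0.25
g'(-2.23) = -0.20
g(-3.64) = -0.10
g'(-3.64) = -0.05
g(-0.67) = -1.91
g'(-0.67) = -4.49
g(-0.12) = -20.16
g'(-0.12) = -200.53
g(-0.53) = -2.75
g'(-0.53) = -7.85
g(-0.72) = -1.71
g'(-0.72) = -3.77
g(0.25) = 24.00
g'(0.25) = 0.00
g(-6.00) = -0.04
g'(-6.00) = -0.01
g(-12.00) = -0.01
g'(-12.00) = 0.00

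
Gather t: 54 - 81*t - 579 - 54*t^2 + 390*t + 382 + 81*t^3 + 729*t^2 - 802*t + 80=81*t^3 + 675*t^2 - 493*t - 63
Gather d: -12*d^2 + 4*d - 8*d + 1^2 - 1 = -12*d^2 - 4*d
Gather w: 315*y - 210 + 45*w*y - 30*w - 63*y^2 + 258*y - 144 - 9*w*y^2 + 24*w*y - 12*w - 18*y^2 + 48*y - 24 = w*(-9*y^2 + 69*y - 42) - 81*y^2 + 621*y - 378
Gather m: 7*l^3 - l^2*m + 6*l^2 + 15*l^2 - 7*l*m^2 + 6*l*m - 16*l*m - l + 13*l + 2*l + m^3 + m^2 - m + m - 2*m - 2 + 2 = 7*l^3 + 21*l^2 + 14*l + m^3 + m^2*(1 - 7*l) + m*(-l^2 - 10*l - 2)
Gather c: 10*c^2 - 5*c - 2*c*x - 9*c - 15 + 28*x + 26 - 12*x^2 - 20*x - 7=10*c^2 + c*(-2*x - 14) - 12*x^2 + 8*x + 4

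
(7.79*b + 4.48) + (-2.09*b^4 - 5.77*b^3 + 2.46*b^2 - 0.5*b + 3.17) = -2.09*b^4 - 5.77*b^3 + 2.46*b^2 + 7.29*b + 7.65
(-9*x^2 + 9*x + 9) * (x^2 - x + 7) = -9*x^4 + 18*x^3 - 63*x^2 + 54*x + 63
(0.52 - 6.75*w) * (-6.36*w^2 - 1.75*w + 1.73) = 42.93*w^3 + 8.5053*w^2 - 12.5875*w + 0.8996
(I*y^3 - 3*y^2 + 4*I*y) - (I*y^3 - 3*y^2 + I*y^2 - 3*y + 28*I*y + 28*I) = -I*y^2 + 3*y - 24*I*y - 28*I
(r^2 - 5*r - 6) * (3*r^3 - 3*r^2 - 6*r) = 3*r^5 - 18*r^4 - 9*r^3 + 48*r^2 + 36*r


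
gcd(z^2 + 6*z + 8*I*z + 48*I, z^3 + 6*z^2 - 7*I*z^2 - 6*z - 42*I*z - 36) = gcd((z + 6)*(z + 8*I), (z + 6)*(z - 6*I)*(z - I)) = z + 6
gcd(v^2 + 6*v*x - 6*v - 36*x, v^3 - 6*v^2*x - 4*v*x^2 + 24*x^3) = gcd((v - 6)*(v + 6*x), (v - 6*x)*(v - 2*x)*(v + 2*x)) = 1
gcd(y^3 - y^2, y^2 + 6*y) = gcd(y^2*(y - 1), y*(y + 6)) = y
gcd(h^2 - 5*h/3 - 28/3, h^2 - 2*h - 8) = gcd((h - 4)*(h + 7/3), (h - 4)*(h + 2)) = h - 4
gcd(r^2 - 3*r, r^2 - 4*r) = r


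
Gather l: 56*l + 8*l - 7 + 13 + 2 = 64*l + 8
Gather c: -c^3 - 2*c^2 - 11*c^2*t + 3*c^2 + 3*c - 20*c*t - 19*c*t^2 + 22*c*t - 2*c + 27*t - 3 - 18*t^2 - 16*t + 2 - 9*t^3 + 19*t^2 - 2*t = -c^3 + c^2*(1 - 11*t) + c*(-19*t^2 + 2*t + 1) - 9*t^3 + t^2 + 9*t - 1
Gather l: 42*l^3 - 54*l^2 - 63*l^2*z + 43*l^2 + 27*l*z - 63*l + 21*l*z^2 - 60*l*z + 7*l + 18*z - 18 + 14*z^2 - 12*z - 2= 42*l^3 + l^2*(-63*z - 11) + l*(21*z^2 - 33*z - 56) + 14*z^2 + 6*z - 20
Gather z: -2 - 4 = -6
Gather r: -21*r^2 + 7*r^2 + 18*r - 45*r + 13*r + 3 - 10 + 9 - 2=-14*r^2 - 14*r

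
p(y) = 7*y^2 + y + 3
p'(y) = 14*y + 1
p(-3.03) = 64.24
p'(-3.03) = -41.42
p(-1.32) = 13.88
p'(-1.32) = -17.48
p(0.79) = 8.16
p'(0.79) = 12.06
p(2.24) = 40.36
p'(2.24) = 32.36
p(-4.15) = 119.41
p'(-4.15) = -57.10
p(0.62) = 6.31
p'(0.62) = 9.68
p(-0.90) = 7.77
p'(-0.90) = -11.60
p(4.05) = 121.87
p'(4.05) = 57.70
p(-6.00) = 249.00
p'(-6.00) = -83.00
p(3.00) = 69.00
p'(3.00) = 43.00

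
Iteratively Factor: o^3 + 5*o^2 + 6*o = (o + 3)*(o^2 + 2*o) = (o + 2)*(o + 3)*(o)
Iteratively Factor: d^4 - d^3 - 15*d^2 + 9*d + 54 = (d + 3)*(d^3 - 4*d^2 - 3*d + 18) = (d - 3)*(d + 3)*(d^2 - d - 6) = (d - 3)^2*(d + 3)*(d + 2)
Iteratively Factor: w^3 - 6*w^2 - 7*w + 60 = (w + 3)*(w^2 - 9*w + 20) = (w - 4)*(w + 3)*(w - 5)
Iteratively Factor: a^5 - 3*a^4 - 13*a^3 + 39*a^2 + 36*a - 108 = (a + 2)*(a^4 - 5*a^3 - 3*a^2 + 45*a - 54) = (a + 2)*(a + 3)*(a^3 - 8*a^2 + 21*a - 18) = (a - 2)*(a + 2)*(a + 3)*(a^2 - 6*a + 9) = (a - 3)*(a - 2)*(a + 2)*(a + 3)*(a - 3)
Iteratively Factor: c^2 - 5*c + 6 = (c - 3)*(c - 2)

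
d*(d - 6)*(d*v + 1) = d^3*v - 6*d^2*v + d^2 - 6*d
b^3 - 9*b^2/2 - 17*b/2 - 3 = (b - 6)*(b + 1/2)*(b + 1)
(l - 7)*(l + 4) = l^2 - 3*l - 28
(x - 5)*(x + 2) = x^2 - 3*x - 10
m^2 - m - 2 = (m - 2)*(m + 1)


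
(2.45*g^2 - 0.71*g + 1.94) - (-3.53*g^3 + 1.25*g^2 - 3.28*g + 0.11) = 3.53*g^3 + 1.2*g^2 + 2.57*g + 1.83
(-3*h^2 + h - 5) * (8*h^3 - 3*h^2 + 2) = -24*h^5 + 17*h^4 - 43*h^3 + 9*h^2 + 2*h - 10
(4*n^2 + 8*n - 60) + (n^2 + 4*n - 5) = 5*n^2 + 12*n - 65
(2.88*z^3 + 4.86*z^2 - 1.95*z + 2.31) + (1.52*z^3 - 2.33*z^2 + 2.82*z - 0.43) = 4.4*z^3 + 2.53*z^2 + 0.87*z + 1.88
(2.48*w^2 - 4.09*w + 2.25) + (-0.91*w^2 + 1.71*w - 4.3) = 1.57*w^2 - 2.38*w - 2.05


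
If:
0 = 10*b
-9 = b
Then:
No Solution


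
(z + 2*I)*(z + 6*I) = z^2 + 8*I*z - 12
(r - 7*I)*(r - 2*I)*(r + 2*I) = r^3 - 7*I*r^2 + 4*r - 28*I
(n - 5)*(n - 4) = n^2 - 9*n + 20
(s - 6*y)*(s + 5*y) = s^2 - s*y - 30*y^2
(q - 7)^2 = q^2 - 14*q + 49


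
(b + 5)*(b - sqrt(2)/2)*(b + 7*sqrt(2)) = b^3 + 5*b^2 + 13*sqrt(2)*b^2/2 - 7*b + 65*sqrt(2)*b/2 - 35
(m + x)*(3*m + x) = 3*m^2 + 4*m*x + x^2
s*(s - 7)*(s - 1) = s^3 - 8*s^2 + 7*s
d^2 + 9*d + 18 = (d + 3)*(d + 6)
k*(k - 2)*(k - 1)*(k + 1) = k^4 - 2*k^3 - k^2 + 2*k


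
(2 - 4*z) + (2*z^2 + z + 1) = 2*z^2 - 3*z + 3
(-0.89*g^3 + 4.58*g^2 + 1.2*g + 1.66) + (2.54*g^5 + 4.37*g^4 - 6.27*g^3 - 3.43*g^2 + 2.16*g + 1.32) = 2.54*g^5 + 4.37*g^4 - 7.16*g^3 + 1.15*g^2 + 3.36*g + 2.98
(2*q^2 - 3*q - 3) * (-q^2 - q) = -2*q^4 + q^3 + 6*q^2 + 3*q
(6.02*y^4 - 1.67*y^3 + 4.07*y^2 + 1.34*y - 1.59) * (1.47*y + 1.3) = 8.8494*y^5 + 5.3711*y^4 + 3.8119*y^3 + 7.2608*y^2 - 0.5953*y - 2.067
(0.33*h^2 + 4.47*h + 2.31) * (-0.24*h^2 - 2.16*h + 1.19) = -0.0792*h^4 - 1.7856*h^3 - 9.8169*h^2 + 0.329699999999999*h + 2.7489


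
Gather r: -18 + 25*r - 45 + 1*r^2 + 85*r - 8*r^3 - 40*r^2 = -8*r^3 - 39*r^2 + 110*r - 63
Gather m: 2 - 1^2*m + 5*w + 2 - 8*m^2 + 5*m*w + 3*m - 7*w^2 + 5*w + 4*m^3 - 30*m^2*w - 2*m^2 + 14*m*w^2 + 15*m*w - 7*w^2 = 4*m^3 + m^2*(-30*w - 10) + m*(14*w^2 + 20*w + 2) - 14*w^2 + 10*w + 4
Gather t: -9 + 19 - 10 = 0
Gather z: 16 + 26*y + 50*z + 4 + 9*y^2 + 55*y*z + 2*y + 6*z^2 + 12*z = 9*y^2 + 28*y + 6*z^2 + z*(55*y + 62) + 20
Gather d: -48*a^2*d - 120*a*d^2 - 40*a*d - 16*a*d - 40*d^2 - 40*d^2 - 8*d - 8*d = d^2*(-120*a - 80) + d*(-48*a^2 - 56*a - 16)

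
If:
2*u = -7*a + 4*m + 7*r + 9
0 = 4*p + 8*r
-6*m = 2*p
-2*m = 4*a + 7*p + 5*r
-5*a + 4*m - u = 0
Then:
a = -207/121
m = -72/121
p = 216/121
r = -108/121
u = 747/121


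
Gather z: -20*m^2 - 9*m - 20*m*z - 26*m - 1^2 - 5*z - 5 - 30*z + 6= -20*m^2 - 35*m + z*(-20*m - 35)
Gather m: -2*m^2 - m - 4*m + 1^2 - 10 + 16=-2*m^2 - 5*m + 7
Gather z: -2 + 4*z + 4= 4*z + 2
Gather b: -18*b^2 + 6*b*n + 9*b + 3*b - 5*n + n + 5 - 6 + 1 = -18*b^2 + b*(6*n + 12) - 4*n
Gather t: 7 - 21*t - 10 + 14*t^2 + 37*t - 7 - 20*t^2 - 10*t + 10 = -6*t^2 + 6*t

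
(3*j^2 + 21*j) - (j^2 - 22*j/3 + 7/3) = 2*j^2 + 85*j/3 - 7/3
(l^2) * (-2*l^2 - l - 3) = -2*l^4 - l^3 - 3*l^2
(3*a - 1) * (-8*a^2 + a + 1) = -24*a^3 + 11*a^2 + 2*a - 1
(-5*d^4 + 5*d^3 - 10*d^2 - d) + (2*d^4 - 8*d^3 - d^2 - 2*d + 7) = -3*d^4 - 3*d^3 - 11*d^2 - 3*d + 7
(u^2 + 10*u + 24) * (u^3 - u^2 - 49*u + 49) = u^5 + 9*u^4 - 35*u^3 - 465*u^2 - 686*u + 1176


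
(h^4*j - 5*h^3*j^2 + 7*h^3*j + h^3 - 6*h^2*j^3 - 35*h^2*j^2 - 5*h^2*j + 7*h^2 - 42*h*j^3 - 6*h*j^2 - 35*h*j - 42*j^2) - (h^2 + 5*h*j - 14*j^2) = h^4*j - 5*h^3*j^2 + 7*h^3*j + h^3 - 6*h^2*j^3 - 35*h^2*j^2 - 5*h^2*j + 6*h^2 - 42*h*j^3 - 6*h*j^2 - 40*h*j - 28*j^2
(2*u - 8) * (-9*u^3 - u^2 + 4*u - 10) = -18*u^4 + 70*u^3 + 16*u^2 - 52*u + 80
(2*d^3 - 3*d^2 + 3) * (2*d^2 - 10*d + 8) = 4*d^5 - 26*d^4 + 46*d^3 - 18*d^2 - 30*d + 24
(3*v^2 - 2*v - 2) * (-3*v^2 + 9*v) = -9*v^4 + 33*v^3 - 12*v^2 - 18*v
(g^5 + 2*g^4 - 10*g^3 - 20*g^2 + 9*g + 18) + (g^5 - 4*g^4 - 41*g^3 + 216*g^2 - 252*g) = 2*g^5 - 2*g^4 - 51*g^3 + 196*g^2 - 243*g + 18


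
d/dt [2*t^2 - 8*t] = 4*t - 8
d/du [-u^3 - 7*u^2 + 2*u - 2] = -3*u^2 - 14*u + 2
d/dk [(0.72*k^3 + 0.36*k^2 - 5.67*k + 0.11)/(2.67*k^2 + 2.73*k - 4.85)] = (1.9224*k^4 + 3.9312*k^3 + 5.6457*k^2 - 4.0794*k + 27.1992)/(7.1289*k^4 + 14.5782*k^3 - 18.4461*k^2 - 26.481*k + 23.5225)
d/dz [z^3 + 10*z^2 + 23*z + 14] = 3*z^2 + 20*z + 23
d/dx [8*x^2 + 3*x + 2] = 16*x + 3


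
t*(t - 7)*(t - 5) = t^3 - 12*t^2 + 35*t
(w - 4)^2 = w^2 - 8*w + 16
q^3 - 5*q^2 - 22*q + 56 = (q - 7)*(q - 2)*(q + 4)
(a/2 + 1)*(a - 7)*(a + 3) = a^3/2 - a^2 - 29*a/2 - 21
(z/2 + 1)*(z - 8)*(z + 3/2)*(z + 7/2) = z^4/2 - z^3/2 - 163*z^2/8 - 223*z/4 - 42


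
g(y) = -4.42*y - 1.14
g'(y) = -4.42000000000000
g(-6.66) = 28.30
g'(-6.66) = -4.42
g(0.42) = -3.00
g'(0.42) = -4.42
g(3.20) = -15.28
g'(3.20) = -4.42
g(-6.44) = 27.32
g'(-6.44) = -4.42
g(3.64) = -17.23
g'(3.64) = -4.42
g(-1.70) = 6.37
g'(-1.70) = -4.42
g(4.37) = -20.46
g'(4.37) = -4.42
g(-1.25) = 4.38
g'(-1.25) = -4.42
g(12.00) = -54.18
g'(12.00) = -4.42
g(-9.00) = 38.64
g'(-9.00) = -4.42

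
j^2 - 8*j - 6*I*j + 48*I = (j - 8)*(j - 6*I)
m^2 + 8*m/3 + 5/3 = (m + 1)*(m + 5/3)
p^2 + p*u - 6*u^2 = (p - 2*u)*(p + 3*u)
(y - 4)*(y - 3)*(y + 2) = y^3 - 5*y^2 - 2*y + 24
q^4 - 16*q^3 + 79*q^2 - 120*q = q*(q - 8)*(q - 5)*(q - 3)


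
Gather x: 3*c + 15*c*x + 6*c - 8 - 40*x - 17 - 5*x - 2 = 9*c + x*(15*c - 45) - 27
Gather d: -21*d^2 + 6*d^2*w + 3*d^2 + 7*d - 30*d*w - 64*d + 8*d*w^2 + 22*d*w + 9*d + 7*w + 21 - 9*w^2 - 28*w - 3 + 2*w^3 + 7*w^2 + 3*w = d^2*(6*w - 18) + d*(8*w^2 - 8*w - 48) + 2*w^3 - 2*w^2 - 18*w + 18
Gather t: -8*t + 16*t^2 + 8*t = 16*t^2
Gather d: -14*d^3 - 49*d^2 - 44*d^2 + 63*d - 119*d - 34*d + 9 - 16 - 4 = -14*d^3 - 93*d^2 - 90*d - 11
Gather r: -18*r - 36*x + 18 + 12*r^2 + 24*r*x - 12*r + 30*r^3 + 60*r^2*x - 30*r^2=30*r^3 + r^2*(60*x - 18) + r*(24*x - 30) - 36*x + 18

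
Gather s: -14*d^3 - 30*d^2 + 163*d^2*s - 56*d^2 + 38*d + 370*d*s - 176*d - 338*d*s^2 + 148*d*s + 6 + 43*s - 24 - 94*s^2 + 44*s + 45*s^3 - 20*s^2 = -14*d^3 - 86*d^2 - 138*d + 45*s^3 + s^2*(-338*d - 114) + s*(163*d^2 + 518*d + 87) - 18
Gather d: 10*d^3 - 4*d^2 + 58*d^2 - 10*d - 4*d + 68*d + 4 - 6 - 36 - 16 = 10*d^3 + 54*d^2 + 54*d - 54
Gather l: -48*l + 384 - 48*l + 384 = 768 - 96*l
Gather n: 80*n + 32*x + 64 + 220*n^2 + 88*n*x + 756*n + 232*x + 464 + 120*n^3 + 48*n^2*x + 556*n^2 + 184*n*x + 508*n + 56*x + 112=120*n^3 + n^2*(48*x + 776) + n*(272*x + 1344) + 320*x + 640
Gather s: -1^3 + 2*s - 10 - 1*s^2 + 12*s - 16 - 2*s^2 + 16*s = -3*s^2 + 30*s - 27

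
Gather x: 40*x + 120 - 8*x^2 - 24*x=-8*x^2 + 16*x + 120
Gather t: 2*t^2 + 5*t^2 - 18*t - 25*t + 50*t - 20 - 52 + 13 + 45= 7*t^2 + 7*t - 14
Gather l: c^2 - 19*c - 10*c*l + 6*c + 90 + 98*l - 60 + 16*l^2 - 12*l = c^2 - 13*c + 16*l^2 + l*(86 - 10*c) + 30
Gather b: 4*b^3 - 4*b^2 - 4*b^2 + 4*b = 4*b^3 - 8*b^2 + 4*b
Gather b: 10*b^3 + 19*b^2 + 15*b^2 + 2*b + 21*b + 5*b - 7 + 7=10*b^3 + 34*b^2 + 28*b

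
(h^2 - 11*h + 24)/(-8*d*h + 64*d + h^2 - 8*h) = (3 - h)/(8*d - h)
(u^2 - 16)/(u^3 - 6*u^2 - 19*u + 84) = (u - 4)/(u^2 - 10*u + 21)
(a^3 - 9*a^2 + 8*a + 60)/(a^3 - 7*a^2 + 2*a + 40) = (a - 6)/(a - 4)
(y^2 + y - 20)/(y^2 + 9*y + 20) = (y - 4)/(y + 4)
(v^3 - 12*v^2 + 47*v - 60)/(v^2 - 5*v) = v - 7 + 12/v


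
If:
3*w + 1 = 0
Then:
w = -1/3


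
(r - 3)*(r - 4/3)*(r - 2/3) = r^3 - 5*r^2 + 62*r/9 - 8/3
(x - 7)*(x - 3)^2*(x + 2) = x^4 - 11*x^3 + 25*x^2 + 39*x - 126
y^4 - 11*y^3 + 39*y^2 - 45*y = y*(y - 5)*(y - 3)^2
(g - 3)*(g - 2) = g^2 - 5*g + 6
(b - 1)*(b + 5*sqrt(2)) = b^2 - b + 5*sqrt(2)*b - 5*sqrt(2)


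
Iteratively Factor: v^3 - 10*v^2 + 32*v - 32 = (v - 4)*(v^2 - 6*v + 8) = (v - 4)^2*(v - 2)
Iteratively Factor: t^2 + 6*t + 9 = (t + 3)*(t + 3)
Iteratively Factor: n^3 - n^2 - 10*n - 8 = (n + 1)*(n^2 - 2*n - 8) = (n + 1)*(n + 2)*(n - 4)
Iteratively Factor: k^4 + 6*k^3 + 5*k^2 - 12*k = (k - 1)*(k^3 + 7*k^2 + 12*k) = (k - 1)*(k + 4)*(k^2 + 3*k) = (k - 1)*(k + 3)*(k + 4)*(k)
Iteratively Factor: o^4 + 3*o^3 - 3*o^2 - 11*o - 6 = (o + 1)*(o^3 + 2*o^2 - 5*o - 6) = (o + 1)*(o + 3)*(o^2 - o - 2) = (o - 2)*(o + 1)*(o + 3)*(o + 1)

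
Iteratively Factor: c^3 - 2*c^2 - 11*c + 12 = (c - 1)*(c^2 - c - 12) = (c - 4)*(c - 1)*(c + 3)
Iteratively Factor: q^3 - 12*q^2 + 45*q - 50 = (q - 5)*(q^2 - 7*q + 10) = (q - 5)^2*(q - 2)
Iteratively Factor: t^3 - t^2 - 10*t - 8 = (t + 1)*(t^2 - 2*t - 8) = (t + 1)*(t + 2)*(t - 4)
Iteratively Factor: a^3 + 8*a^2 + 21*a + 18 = (a + 3)*(a^2 + 5*a + 6) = (a + 2)*(a + 3)*(a + 3)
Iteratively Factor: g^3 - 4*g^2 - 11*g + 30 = (g - 5)*(g^2 + g - 6) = (g - 5)*(g + 3)*(g - 2)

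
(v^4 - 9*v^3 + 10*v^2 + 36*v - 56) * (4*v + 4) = 4*v^5 - 32*v^4 + 4*v^3 + 184*v^2 - 80*v - 224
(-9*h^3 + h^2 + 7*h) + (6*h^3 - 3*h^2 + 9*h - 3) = -3*h^3 - 2*h^2 + 16*h - 3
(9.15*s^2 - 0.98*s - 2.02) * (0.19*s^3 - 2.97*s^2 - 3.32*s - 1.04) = 1.7385*s^5 - 27.3617*s^4 - 27.8512*s^3 - 0.263*s^2 + 7.7256*s + 2.1008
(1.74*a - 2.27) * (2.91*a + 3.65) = 5.0634*a^2 - 0.254700000000001*a - 8.2855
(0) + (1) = 1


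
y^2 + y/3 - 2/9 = (y - 1/3)*(y + 2/3)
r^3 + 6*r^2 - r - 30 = (r - 2)*(r + 3)*(r + 5)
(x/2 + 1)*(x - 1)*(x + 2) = x^3/2 + 3*x^2/2 - 2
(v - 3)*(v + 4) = v^2 + v - 12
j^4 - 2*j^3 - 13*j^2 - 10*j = j*(j - 5)*(j + 1)*(j + 2)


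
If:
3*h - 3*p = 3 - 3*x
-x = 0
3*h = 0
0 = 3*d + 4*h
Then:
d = 0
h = 0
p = -1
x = 0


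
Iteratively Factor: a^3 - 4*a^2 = (a)*(a^2 - 4*a) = a*(a - 4)*(a)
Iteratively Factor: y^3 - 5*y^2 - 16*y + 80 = (y + 4)*(y^2 - 9*y + 20) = (y - 5)*(y + 4)*(y - 4)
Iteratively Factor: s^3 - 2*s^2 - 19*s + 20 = (s + 4)*(s^2 - 6*s + 5) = (s - 1)*(s + 4)*(s - 5)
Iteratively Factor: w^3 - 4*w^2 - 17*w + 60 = (w + 4)*(w^2 - 8*w + 15) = (w - 3)*(w + 4)*(w - 5)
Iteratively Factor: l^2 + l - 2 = (l - 1)*(l + 2)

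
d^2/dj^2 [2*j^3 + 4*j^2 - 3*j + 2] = 12*j + 8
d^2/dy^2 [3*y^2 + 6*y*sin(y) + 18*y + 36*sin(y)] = -6*y*sin(y) - 36*sin(y) + 12*cos(y) + 6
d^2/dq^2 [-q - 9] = 0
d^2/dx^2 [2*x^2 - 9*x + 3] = 4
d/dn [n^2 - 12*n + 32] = 2*n - 12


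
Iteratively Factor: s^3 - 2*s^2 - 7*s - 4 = (s + 1)*(s^2 - 3*s - 4) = (s + 1)^2*(s - 4)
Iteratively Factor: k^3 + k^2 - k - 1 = (k + 1)*(k^2 - 1) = (k + 1)^2*(k - 1)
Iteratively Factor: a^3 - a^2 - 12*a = (a)*(a^2 - a - 12) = a*(a - 4)*(a + 3)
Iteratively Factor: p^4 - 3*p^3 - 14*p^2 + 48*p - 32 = (p + 4)*(p^3 - 7*p^2 + 14*p - 8) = (p - 4)*(p + 4)*(p^2 - 3*p + 2) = (p - 4)*(p - 2)*(p + 4)*(p - 1)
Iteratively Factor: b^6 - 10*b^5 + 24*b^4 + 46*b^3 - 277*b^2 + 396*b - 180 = (b - 2)*(b^5 - 8*b^4 + 8*b^3 + 62*b^2 - 153*b + 90) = (b - 5)*(b - 2)*(b^4 - 3*b^3 - 7*b^2 + 27*b - 18) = (b - 5)*(b - 2)^2*(b^3 - b^2 - 9*b + 9) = (b - 5)*(b - 2)^2*(b + 3)*(b^2 - 4*b + 3) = (b - 5)*(b - 2)^2*(b - 1)*(b + 3)*(b - 3)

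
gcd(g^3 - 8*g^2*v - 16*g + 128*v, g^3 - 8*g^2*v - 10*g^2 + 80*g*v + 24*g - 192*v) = -g^2 + 8*g*v + 4*g - 32*v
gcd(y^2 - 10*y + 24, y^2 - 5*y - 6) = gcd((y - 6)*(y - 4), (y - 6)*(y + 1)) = y - 6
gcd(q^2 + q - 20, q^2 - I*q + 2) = 1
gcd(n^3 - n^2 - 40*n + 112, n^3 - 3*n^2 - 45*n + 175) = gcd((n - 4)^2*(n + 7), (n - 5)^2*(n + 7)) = n + 7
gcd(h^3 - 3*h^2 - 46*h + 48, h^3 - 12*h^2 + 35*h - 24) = h^2 - 9*h + 8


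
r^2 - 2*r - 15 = (r - 5)*(r + 3)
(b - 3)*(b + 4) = b^2 + b - 12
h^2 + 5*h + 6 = (h + 2)*(h + 3)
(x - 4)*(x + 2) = x^2 - 2*x - 8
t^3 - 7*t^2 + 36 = (t - 6)*(t - 3)*(t + 2)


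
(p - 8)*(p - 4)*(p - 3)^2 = p^4 - 18*p^3 + 113*p^2 - 300*p + 288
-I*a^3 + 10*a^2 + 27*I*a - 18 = (a + 3*I)*(a + 6*I)*(-I*a + 1)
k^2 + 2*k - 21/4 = (k - 3/2)*(k + 7/2)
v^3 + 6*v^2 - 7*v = v*(v - 1)*(v + 7)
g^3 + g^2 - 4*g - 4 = (g - 2)*(g + 1)*(g + 2)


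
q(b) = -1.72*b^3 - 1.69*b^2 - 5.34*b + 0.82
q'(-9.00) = -392.88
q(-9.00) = 1165.87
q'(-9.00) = -392.88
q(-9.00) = 1165.87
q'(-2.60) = -31.43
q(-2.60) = 33.51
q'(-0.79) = -5.89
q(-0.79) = 4.83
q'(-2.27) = -24.26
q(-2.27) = 24.35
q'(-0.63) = -5.26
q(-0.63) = 3.94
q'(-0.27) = -4.80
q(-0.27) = 2.17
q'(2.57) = -48.11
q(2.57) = -53.26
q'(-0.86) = -6.25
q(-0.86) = 5.26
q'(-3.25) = -48.86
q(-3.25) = 59.37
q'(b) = -5.16*b^2 - 3.38*b - 5.34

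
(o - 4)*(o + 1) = o^2 - 3*o - 4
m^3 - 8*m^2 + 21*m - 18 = (m - 3)^2*(m - 2)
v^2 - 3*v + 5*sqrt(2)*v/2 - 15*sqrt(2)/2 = (v - 3)*(v + 5*sqrt(2)/2)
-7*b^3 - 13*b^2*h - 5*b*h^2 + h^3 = (-7*b + h)*(b + h)^2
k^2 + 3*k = k*(k + 3)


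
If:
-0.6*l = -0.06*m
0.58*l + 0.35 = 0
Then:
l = -0.60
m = -6.03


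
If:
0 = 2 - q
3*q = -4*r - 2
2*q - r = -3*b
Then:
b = -2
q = 2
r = -2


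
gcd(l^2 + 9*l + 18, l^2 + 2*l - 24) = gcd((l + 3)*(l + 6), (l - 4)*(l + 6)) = l + 6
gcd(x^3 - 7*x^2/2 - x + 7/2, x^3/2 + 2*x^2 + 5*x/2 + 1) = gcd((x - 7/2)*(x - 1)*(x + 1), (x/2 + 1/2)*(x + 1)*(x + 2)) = x + 1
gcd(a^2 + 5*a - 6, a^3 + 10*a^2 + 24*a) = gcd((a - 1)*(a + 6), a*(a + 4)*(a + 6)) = a + 6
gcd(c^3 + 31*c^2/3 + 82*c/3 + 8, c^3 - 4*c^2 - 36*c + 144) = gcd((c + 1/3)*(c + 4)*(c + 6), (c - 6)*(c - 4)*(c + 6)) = c + 6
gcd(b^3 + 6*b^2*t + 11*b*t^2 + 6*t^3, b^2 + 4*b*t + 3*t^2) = b^2 + 4*b*t + 3*t^2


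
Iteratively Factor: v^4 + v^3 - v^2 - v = (v - 1)*(v^3 + 2*v^2 + v) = (v - 1)*(v + 1)*(v^2 + v) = (v - 1)*(v + 1)^2*(v)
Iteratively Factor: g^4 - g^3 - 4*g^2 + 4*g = (g + 2)*(g^3 - 3*g^2 + 2*g) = (g - 1)*(g + 2)*(g^2 - 2*g) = g*(g - 1)*(g + 2)*(g - 2)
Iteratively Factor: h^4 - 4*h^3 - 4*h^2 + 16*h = (h - 2)*(h^3 - 2*h^2 - 8*h) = h*(h - 2)*(h^2 - 2*h - 8) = h*(h - 4)*(h - 2)*(h + 2)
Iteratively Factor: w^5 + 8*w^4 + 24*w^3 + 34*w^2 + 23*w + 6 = (w + 1)*(w^4 + 7*w^3 + 17*w^2 + 17*w + 6) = (w + 1)^2*(w^3 + 6*w^2 + 11*w + 6) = (w + 1)^2*(w + 3)*(w^2 + 3*w + 2) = (w + 1)^2*(w + 2)*(w + 3)*(w + 1)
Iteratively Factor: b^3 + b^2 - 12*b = (b)*(b^2 + b - 12) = b*(b + 4)*(b - 3)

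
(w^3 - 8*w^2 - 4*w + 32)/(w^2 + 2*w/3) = 3*(w^3 - 8*w^2 - 4*w + 32)/(w*(3*w + 2))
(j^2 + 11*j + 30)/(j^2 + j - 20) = (j + 6)/(j - 4)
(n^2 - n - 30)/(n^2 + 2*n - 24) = (n^2 - n - 30)/(n^2 + 2*n - 24)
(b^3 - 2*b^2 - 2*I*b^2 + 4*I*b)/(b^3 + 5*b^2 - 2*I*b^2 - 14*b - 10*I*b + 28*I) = b/(b + 7)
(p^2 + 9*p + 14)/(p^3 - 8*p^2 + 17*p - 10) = (p^2 + 9*p + 14)/(p^3 - 8*p^2 + 17*p - 10)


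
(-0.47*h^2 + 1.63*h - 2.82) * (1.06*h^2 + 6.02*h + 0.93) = -0.4982*h^4 - 1.1016*h^3 + 6.3863*h^2 - 15.4605*h - 2.6226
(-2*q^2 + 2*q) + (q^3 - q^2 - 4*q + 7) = q^3 - 3*q^2 - 2*q + 7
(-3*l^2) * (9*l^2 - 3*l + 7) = -27*l^4 + 9*l^3 - 21*l^2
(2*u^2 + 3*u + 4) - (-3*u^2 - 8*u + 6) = 5*u^2 + 11*u - 2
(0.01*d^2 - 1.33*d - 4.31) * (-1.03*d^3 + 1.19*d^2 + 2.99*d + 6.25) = -0.0103*d^5 + 1.3818*d^4 + 2.8865*d^3 - 9.0431*d^2 - 21.1994*d - 26.9375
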